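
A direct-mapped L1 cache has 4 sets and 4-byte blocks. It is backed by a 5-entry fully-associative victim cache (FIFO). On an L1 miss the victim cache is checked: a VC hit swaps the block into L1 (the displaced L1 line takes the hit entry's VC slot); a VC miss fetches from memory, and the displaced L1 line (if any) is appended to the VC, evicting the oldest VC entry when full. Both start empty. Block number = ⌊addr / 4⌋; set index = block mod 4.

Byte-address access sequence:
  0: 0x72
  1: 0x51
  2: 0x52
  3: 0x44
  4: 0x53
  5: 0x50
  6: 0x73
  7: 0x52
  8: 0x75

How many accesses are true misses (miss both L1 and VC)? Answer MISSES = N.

MISSES = 4

0: 0x72 (blk 28, set 0) → MISS  vc=[]
1: 0x51 (blk 20, set 0) → MISS  vc=[28]
2: 0x52 (blk 20, set 0) → L1-HIT  vc=[28]
3: 0x44 (blk 17, set 1) → MISS  vc=[28]
4: 0x53 (blk 20, set 0) → L1-HIT  vc=[28]
5: 0x50 (blk 20, set 0) → L1-HIT  vc=[28]
6: 0x73 (blk 28, set 0) → VC-HIT  vc=[20]
7: 0x52 (blk 20, set 0) → VC-HIT  vc=[28]
8: 0x75 (blk 29, set 1) → MISS  vc=[28, 17]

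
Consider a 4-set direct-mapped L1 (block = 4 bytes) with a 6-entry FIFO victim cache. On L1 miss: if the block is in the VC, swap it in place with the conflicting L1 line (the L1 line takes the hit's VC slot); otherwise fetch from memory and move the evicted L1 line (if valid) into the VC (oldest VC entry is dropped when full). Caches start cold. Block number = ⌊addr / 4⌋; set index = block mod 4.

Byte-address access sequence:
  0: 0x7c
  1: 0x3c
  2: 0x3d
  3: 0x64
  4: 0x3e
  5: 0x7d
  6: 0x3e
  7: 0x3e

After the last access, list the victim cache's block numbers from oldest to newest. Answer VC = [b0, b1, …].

VC = [31]

0: 0x7c (blk 31, set 3) → MISS  vc=[]
1: 0x3c (blk 15, set 3) → MISS  vc=[31]
2: 0x3d (blk 15, set 3) → L1-HIT  vc=[31]
3: 0x64 (blk 25, set 1) → MISS  vc=[31]
4: 0x3e (blk 15, set 3) → L1-HIT  vc=[31]
5: 0x7d (blk 31, set 3) → VC-HIT  vc=[15]
6: 0x3e (blk 15, set 3) → VC-HIT  vc=[31]
7: 0x3e (blk 15, set 3) → L1-HIT  vc=[31]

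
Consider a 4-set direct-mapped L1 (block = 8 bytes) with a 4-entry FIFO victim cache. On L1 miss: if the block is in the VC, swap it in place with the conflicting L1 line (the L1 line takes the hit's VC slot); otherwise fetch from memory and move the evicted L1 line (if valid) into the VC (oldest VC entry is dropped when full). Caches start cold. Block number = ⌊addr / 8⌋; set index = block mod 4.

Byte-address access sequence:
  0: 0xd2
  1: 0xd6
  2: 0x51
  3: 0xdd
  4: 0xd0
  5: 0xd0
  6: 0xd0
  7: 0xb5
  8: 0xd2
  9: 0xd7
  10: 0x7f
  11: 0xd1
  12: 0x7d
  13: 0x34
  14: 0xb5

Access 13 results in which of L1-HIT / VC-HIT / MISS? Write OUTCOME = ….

OUTCOME = MISS

  [0] addr=0xd2 blk=26 s=2: MISS | VC []
  [1] addr=0xd6 blk=26 s=2: L1-HIT | VC []
  [2] addr=0x51 blk=10 s=2: MISS | VC [26]
  [3] addr=0xdd blk=27 s=3: MISS | VC [26]
  [4] addr=0xd0 blk=26 s=2: VC-HIT | VC [10]
  [5] addr=0xd0 blk=26 s=2: L1-HIT | VC [10]
  [6] addr=0xd0 blk=26 s=2: L1-HIT | VC [10]
  [7] addr=0xb5 blk=22 s=2: MISS | VC [10, 26]
  [8] addr=0xd2 blk=26 s=2: VC-HIT | VC [10, 22]
  [9] addr=0xd7 blk=26 s=2: L1-HIT | VC [10, 22]
  [10] addr=0x7f blk=15 s=3: MISS | VC [10, 22, 27]
  [11] addr=0xd1 blk=26 s=2: L1-HIT | VC [10, 22, 27]
  [12] addr=0x7d blk=15 s=3: L1-HIT | VC [10, 22, 27]
  [13] addr=0x34 blk=6 s=2: MISS | VC [10, 22, 27, 26]
  [14] addr=0xb5 blk=22 s=2: VC-HIT | VC [10, 6, 27, 26]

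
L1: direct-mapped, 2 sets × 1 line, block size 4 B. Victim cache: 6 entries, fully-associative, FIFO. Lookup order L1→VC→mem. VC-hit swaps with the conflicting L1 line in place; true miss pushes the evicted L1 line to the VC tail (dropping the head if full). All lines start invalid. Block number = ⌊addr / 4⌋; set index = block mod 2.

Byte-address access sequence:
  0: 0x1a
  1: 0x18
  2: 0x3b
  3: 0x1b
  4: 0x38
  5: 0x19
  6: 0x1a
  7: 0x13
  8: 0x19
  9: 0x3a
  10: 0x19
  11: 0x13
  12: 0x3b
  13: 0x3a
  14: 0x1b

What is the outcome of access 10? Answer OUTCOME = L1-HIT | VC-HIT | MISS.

0: 0x1a (blk 6, set 0) → MISS  vc=[]
1: 0x18 (blk 6, set 0) → L1-HIT  vc=[]
2: 0x3b (blk 14, set 0) → MISS  vc=[6]
3: 0x1b (blk 6, set 0) → VC-HIT  vc=[14]
4: 0x38 (blk 14, set 0) → VC-HIT  vc=[6]
5: 0x19 (blk 6, set 0) → VC-HIT  vc=[14]
6: 0x1a (blk 6, set 0) → L1-HIT  vc=[14]
7: 0x13 (blk 4, set 0) → MISS  vc=[14, 6]
8: 0x19 (blk 6, set 0) → VC-HIT  vc=[14, 4]
9: 0x3a (blk 14, set 0) → VC-HIT  vc=[6, 4]
10: 0x19 (blk 6, set 0) → VC-HIT  vc=[14, 4]
11: 0x13 (blk 4, set 0) → VC-HIT  vc=[14, 6]
12: 0x3b (blk 14, set 0) → VC-HIT  vc=[4, 6]
13: 0x3a (blk 14, set 0) → L1-HIT  vc=[4, 6]
14: 0x1b (blk 6, set 0) → VC-HIT  vc=[4, 14]

OUTCOME = VC-HIT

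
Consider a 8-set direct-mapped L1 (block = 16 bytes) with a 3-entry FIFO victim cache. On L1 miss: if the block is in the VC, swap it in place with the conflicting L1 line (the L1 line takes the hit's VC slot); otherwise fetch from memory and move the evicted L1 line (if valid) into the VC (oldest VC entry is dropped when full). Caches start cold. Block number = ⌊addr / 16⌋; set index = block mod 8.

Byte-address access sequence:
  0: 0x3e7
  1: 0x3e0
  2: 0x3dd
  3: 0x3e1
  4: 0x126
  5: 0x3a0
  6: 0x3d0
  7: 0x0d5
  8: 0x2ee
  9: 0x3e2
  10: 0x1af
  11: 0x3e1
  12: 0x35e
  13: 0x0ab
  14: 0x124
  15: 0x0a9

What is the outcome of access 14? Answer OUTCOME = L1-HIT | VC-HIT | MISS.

0: 0x3e7 (blk 62, set 6) → MISS  vc=[]
1: 0x3e0 (blk 62, set 6) → L1-HIT  vc=[]
2: 0x3dd (blk 61, set 5) → MISS  vc=[]
3: 0x3e1 (blk 62, set 6) → L1-HIT  vc=[]
4: 0x126 (blk 18, set 2) → MISS  vc=[]
5: 0x3a0 (blk 58, set 2) → MISS  vc=[18]
6: 0x3d0 (blk 61, set 5) → L1-HIT  vc=[18]
7: 0xd5 (blk 13, set 5) → MISS  vc=[18, 61]
8: 0x2ee (blk 46, set 6) → MISS  vc=[18, 61, 62]
9: 0x3e2 (blk 62, set 6) → VC-HIT  vc=[18, 61, 46]
10: 0x1af (blk 26, set 2) → MISS  vc=[61, 46, 58]
11: 0x3e1 (blk 62, set 6) → L1-HIT  vc=[61, 46, 58]
12: 0x35e (blk 53, set 5) → MISS  vc=[46, 58, 13]
13: 0xab (blk 10, set 2) → MISS  vc=[58, 13, 26]
14: 0x124 (blk 18, set 2) → MISS  vc=[13, 26, 10]
15: 0xa9 (blk 10, set 2) → VC-HIT  vc=[13, 26, 18]

OUTCOME = MISS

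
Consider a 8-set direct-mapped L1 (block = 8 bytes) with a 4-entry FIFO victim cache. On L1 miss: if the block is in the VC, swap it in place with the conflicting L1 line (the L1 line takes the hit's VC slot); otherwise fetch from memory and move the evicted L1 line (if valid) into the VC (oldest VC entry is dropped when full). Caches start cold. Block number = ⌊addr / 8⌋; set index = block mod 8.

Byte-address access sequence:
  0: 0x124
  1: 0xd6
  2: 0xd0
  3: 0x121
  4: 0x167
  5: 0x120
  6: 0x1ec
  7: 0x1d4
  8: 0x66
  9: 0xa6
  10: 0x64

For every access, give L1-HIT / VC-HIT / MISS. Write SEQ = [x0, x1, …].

#0 0x124→b36/s4 MISS; vc=[]
#1 0xd6→b26/s2 MISS; vc=[]
#2 0xd0→b26/s2 L1-HIT; vc=[]
#3 0x121→b36/s4 L1-HIT; vc=[]
#4 0x167→b44/s4 MISS; vc=[36]
#5 0x120→b36/s4 VC-HIT; vc=[44]
#6 0x1ec→b61/s5 MISS; vc=[44]
#7 0x1d4→b58/s2 MISS; vc=[44,26]
#8 0x66→b12/s4 MISS; vc=[44,26,36]
#9 0xa6→b20/s4 MISS; vc=[44,26,36,12]
#10 0x64→b12/s4 VC-HIT; vc=[44,26,36,20]

SEQ = [MISS, MISS, L1-HIT, L1-HIT, MISS, VC-HIT, MISS, MISS, MISS, MISS, VC-HIT]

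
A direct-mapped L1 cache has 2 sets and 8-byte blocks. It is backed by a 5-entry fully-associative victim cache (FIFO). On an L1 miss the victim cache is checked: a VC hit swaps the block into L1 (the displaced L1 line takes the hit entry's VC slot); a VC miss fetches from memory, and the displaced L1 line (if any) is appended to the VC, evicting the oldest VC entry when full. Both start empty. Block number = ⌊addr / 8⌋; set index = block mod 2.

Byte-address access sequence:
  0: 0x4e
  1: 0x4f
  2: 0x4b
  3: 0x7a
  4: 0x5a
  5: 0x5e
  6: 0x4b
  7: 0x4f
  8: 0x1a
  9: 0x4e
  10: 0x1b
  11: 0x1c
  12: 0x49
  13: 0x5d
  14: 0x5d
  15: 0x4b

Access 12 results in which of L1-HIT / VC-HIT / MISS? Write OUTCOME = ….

OUTCOME = VC-HIT

#0 0x4e→b9/s1 MISS; vc=[]
#1 0x4f→b9/s1 L1-HIT; vc=[]
#2 0x4b→b9/s1 L1-HIT; vc=[]
#3 0x7a→b15/s1 MISS; vc=[9]
#4 0x5a→b11/s1 MISS; vc=[9,15]
#5 0x5e→b11/s1 L1-HIT; vc=[9,15]
#6 0x4b→b9/s1 VC-HIT; vc=[11,15]
#7 0x4f→b9/s1 L1-HIT; vc=[11,15]
#8 0x1a→b3/s1 MISS; vc=[11,15,9]
#9 0x4e→b9/s1 VC-HIT; vc=[11,15,3]
#10 0x1b→b3/s1 VC-HIT; vc=[11,15,9]
#11 0x1c→b3/s1 L1-HIT; vc=[11,15,9]
#12 0x49→b9/s1 VC-HIT; vc=[11,15,3]
#13 0x5d→b11/s1 VC-HIT; vc=[9,15,3]
#14 0x5d→b11/s1 L1-HIT; vc=[9,15,3]
#15 0x4b→b9/s1 VC-HIT; vc=[11,15,3]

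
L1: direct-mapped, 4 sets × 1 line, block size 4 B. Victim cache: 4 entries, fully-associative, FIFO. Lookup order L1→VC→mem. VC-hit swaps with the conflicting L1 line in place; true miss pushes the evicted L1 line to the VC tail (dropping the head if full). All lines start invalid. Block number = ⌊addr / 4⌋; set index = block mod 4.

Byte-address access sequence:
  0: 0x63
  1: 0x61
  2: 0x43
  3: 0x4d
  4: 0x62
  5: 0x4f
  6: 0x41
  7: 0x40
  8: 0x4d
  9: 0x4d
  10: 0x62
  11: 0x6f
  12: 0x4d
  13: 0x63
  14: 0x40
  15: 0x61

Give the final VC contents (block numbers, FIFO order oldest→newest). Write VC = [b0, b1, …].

VC = [16, 27]

#0 0x63→b24/s0 MISS; vc=[]
#1 0x61→b24/s0 L1-HIT; vc=[]
#2 0x43→b16/s0 MISS; vc=[24]
#3 0x4d→b19/s3 MISS; vc=[24]
#4 0x62→b24/s0 VC-HIT; vc=[16]
#5 0x4f→b19/s3 L1-HIT; vc=[16]
#6 0x41→b16/s0 VC-HIT; vc=[24]
#7 0x40→b16/s0 L1-HIT; vc=[24]
#8 0x4d→b19/s3 L1-HIT; vc=[24]
#9 0x4d→b19/s3 L1-HIT; vc=[24]
#10 0x62→b24/s0 VC-HIT; vc=[16]
#11 0x6f→b27/s3 MISS; vc=[16,19]
#12 0x4d→b19/s3 VC-HIT; vc=[16,27]
#13 0x63→b24/s0 L1-HIT; vc=[16,27]
#14 0x40→b16/s0 VC-HIT; vc=[24,27]
#15 0x61→b24/s0 VC-HIT; vc=[16,27]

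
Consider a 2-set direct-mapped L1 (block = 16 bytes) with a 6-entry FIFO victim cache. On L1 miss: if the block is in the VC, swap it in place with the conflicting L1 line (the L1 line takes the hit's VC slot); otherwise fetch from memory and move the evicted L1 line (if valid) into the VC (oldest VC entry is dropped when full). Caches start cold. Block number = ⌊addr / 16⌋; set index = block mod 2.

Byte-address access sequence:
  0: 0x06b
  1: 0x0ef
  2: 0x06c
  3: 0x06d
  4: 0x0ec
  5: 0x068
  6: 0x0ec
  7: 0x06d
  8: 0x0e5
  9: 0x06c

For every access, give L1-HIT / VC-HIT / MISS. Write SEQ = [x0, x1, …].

SEQ = [MISS, MISS, VC-HIT, L1-HIT, VC-HIT, VC-HIT, VC-HIT, VC-HIT, VC-HIT, VC-HIT]

  [0] addr=0x6b blk=6 s=0: MISS | VC []
  [1] addr=0xef blk=14 s=0: MISS | VC [6]
  [2] addr=0x6c blk=6 s=0: VC-HIT | VC [14]
  [3] addr=0x6d blk=6 s=0: L1-HIT | VC [14]
  [4] addr=0xec blk=14 s=0: VC-HIT | VC [6]
  [5] addr=0x68 blk=6 s=0: VC-HIT | VC [14]
  [6] addr=0xec blk=14 s=0: VC-HIT | VC [6]
  [7] addr=0x6d blk=6 s=0: VC-HIT | VC [14]
  [8] addr=0xe5 blk=14 s=0: VC-HIT | VC [6]
  [9] addr=0x6c blk=6 s=0: VC-HIT | VC [14]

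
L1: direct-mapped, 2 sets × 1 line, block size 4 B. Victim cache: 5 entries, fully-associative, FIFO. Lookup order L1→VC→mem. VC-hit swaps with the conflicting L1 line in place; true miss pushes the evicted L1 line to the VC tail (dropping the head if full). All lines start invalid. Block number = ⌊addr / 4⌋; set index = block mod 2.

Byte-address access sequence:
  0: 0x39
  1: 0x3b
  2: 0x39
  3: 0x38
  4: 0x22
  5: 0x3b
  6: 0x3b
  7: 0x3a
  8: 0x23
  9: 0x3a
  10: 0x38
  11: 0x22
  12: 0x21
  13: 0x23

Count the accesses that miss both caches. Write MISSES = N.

0: 0x39 (blk 14, set 0) → MISS  vc=[]
1: 0x3b (blk 14, set 0) → L1-HIT  vc=[]
2: 0x39 (blk 14, set 0) → L1-HIT  vc=[]
3: 0x38 (blk 14, set 0) → L1-HIT  vc=[]
4: 0x22 (blk 8, set 0) → MISS  vc=[14]
5: 0x3b (blk 14, set 0) → VC-HIT  vc=[8]
6: 0x3b (blk 14, set 0) → L1-HIT  vc=[8]
7: 0x3a (blk 14, set 0) → L1-HIT  vc=[8]
8: 0x23 (blk 8, set 0) → VC-HIT  vc=[14]
9: 0x3a (blk 14, set 0) → VC-HIT  vc=[8]
10: 0x38 (blk 14, set 0) → L1-HIT  vc=[8]
11: 0x22 (blk 8, set 0) → VC-HIT  vc=[14]
12: 0x21 (blk 8, set 0) → L1-HIT  vc=[14]
13: 0x23 (blk 8, set 0) → L1-HIT  vc=[14]

MISSES = 2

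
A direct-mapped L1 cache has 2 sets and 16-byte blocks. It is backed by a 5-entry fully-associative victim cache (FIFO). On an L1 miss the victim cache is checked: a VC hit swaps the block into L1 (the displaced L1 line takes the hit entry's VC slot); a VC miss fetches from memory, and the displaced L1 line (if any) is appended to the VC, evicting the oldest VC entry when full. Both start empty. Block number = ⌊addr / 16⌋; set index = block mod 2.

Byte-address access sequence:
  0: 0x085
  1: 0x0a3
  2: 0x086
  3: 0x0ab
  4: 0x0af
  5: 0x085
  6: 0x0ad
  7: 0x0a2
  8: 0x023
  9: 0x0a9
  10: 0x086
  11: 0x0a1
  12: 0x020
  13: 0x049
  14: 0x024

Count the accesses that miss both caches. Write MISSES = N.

0: 0x85 (blk 8, set 0) → MISS  vc=[]
1: 0xa3 (blk 10, set 0) → MISS  vc=[8]
2: 0x86 (blk 8, set 0) → VC-HIT  vc=[10]
3: 0xab (blk 10, set 0) → VC-HIT  vc=[8]
4: 0xaf (blk 10, set 0) → L1-HIT  vc=[8]
5: 0x85 (blk 8, set 0) → VC-HIT  vc=[10]
6: 0xad (blk 10, set 0) → VC-HIT  vc=[8]
7: 0xa2 (blk 10, set 0) → L1-HIT  vc=[8]
8: 0x23 (blk 2, set 0) → MISS  vc=[8, 10]
9: 0xa9 (blk 10, set 0) → VC-HIT  vc=[8, 2]
10: 0x86 (blk 8, set 0) → VC-HIT  vc=[10, 2]
11: 0xa1 (blk 10, set 0) → VC-HIT  vc=[8, 2]
12: 0x20 (blk 2, set 0) → VC-HIT  vc=[8, 10]
13: 0x49 (blk 4, set 0) → MISS  vc=[8, 10, 2]
14: 0x24 (blk 2, set 0) → VC-HIT  vc=[8, 10, 4]

MISSES = 4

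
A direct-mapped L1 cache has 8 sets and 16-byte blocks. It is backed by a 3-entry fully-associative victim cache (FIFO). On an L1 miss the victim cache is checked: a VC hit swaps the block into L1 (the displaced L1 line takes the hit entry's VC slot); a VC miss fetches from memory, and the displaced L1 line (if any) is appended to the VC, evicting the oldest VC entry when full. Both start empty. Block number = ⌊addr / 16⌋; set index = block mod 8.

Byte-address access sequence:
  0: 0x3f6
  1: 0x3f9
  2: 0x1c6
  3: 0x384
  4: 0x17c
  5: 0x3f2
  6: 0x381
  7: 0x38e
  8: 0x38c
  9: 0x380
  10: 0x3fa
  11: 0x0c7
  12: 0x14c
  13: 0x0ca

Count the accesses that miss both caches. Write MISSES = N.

#0 0x3f6→b63/s7 MISS; vc=[]
#1 0x3f9→b63/s7 L1-HIT; vc=[]
#2 0x1c6→b28/s4 MISS; vc=[]
#3 0x384→b56/s0 MISS; vc=[]
#4 0x17c→b23/s7 MISS; vc=[63]
#5 0x3f2→b63/s7 VC-HIT; vc=[23]
#6 0x381→b56/s0 L1-HIT; vc=[23]
#7 0x38e→b56/s0 L1-HIT; vc=[23]
#8 0x38c→b56/s0 L1-HIT; vc=[23]
#9 0x380→b56/s0 L1-HIT; vc=[23]
#10 0x3fa→b63/s7 L1-HIT; vc=[23]
#11 0xc7→b12/s4 MISS; vc=[23,28]
#12 0x14c→b20/s4 MISS; vc=[23,28,12]
#13 0xca→b12/s4 VC-HIT; vc=[23,28,20]

MISSES = 6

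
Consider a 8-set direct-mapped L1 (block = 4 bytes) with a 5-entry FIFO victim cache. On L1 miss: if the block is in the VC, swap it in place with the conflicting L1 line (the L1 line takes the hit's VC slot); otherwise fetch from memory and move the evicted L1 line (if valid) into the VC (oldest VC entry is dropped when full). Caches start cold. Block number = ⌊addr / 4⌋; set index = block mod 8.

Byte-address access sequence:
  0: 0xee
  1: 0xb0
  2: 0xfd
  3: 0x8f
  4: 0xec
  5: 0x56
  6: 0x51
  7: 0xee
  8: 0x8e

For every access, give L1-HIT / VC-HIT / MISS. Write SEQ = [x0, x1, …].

SEQ = [MISS, MISS, MISS, MISS, VC-HIT, MISS, MISS, L1-HIT, VC-HIT]

#0 0xee→b59/s3 MISS; vc=[]
#1 0xb0→b44/s4 MISS; vc=[]
#2 0xfd→b63/s7 MISS; vc=[]
#3 0x8f→b35/s3 MISS; vc=[59]
#4 0xec→b59/s3 VC-HIT; vc=[35]
#5 0x56→b21/s5 MISS; vc=[35]
#6 0x51→b20/s4 MISS; vc=[35,44]
#7 0xee→b59/s3 L1-HIT; vc=[35,44]
#8 0x8e→b35/s3 VC-HIT; vc=[59,44]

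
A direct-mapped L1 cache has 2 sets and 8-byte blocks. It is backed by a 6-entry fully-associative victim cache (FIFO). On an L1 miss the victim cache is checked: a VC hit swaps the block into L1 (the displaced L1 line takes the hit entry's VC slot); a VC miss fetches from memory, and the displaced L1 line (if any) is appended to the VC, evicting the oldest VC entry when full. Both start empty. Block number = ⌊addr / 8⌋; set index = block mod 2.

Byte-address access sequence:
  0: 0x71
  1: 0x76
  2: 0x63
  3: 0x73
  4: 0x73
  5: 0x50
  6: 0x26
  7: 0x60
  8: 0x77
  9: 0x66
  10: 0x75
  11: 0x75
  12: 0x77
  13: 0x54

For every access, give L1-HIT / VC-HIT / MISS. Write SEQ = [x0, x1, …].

  [0] addr=0x71 blk=14 s=0: MISS | VC []
  [1] addr=0x76 blk=14 s=0: L1-HIT | VC []
  [2] addr=0x63 blk=12 s=0: MISS | VC [14]
  [3] addr=0x73 blk=14 s=0: VC-HIT | VC [12]
  [4] addr=0x73 blk=14 s=0: L1-HIT | VC [12]
  [5] addr=0x50 blk=10 s=0: MISS | VC [12, 14]
  [6] addr=0x26 blk=4 s=0: MISS | VC [12, 14, 10]
  [7] addr=0x60 blk=12 s=0: VC-HIT | VC [4, 14, 10]
  [8] addr=0x77 blk=14 s=0: VC-HIT | VC [4, 12, 10]
  [9] addr=0x66 blk=12 s=0: VC-HIT | VC [4, 14, 10]
  [10] addr=0x75 blk=14 s=0: VC-HIT | VC [4, 12, 10]
  [11] addr=0x75 blk=14 s=0: L1-HIT | VC [4, 12, 10]
  [12] addr=0x77 blk=14 s=0: L1-HIT | VC [4, 12, 10]
  [13] addr=0x54 blk=10 s=0: VC-HIT | VC [4, 12, 14]

SEQ = [MISS, L1-HIT, MISS, VC-HIT, L1-HIT, MISS, MISS, VC-HIT, VC-HIT, VC-HIT, VC-HIT, L1-HIT, L1-HIT, VC-HIT]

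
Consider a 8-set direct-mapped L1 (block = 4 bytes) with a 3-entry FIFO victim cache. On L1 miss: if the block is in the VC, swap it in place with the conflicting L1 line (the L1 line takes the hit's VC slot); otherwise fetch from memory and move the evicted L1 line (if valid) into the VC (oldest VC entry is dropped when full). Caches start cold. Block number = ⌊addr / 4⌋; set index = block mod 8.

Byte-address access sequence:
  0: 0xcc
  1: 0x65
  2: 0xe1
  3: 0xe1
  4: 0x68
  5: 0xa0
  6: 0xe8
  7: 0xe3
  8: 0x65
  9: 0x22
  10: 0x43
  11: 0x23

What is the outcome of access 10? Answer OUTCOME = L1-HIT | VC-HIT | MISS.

0: 0xcc (blk 51, set 3) → MISS  vc=[]
1: 0x65 (blk 25, set 1) → MISS  vc=[]
2: 0xe1 (blk 56, set 0) → MISS  vc=[]
3: 0xe1 (blk 56, set 0) → L1-HIT  vc=[]
4: 0x68 (blk 26, set 2) → MISS  vc=[]
5: 0xa0 (blk 40, set 0) → MISS  vc=[56]
6: 0xe8 (blk 58, set 2) → MISS  vc=[56, 26]
7: 0xe3 (blk 56, set 0) → VC-HIT  vc=[40, 26]
8: 0x65 (blk 25, set 1) → L1-HIT  vc=[40, 26]
9: 0x22 (blk 8, set 0) → MISS  vc=[40, 26, 56]
10: 0x43 (blk 16, set 0) → MISS  vc=[26, 56, 8]
11: 0x23 (blk 8, set 0) → VC-HIT  vc=[26, 56, 16]

OUTCOME = MISS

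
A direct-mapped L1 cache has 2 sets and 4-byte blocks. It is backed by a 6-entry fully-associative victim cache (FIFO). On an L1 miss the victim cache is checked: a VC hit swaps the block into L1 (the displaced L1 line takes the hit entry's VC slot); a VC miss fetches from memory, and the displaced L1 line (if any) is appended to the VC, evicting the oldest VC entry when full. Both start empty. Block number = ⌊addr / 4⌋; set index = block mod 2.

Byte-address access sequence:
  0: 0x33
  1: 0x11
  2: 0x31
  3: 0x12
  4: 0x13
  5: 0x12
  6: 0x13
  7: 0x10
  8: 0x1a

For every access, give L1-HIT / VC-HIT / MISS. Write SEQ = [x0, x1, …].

SEQ = [MISS, MISS, VC-HIT, VC-HIT, L1-HIT, L1-HIT, L1-HIT, L1-HIT, MISS]

  [0] addr=0x33 blk=12 s=0: MISS | VC []
  [1] addr=0x11 blk=4 s=0: MISS | VC [12]
  [2] addr=0x31 blk=12 s=0: VC-HIT | VC [4]
  [3] addr=0x12 blk=4 s=0: VC-HIT | VC [12]
  [4] addr=0x13 blk=4 s=0: L1-HIT | VC [12]
  [5] addr=0x12 blk=4 s=0: L1-HIT | VC [12]
  [6] addr=0x13 blk=4 s=0: L1-HIT | VC [12]
  [7] addr=0x10 blk=4 s=0: L1-HIT | VC [12]
  [8] addr=0x1a blk=6 s=0: MISS | VC [12, 4]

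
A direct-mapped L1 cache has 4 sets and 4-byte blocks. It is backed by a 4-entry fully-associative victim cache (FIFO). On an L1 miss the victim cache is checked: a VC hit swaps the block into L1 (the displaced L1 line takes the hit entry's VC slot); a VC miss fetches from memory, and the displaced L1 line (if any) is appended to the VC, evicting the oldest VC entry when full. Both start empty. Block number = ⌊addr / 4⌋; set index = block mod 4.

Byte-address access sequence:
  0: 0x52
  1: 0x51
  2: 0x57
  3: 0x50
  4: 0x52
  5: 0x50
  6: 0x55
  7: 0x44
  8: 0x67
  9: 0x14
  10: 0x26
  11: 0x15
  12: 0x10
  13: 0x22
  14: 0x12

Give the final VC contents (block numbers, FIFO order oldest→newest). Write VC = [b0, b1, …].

VC = [25, 9, 20, 8]

#0 0x52→b20/s0 MISS; vc=[]
#1 0x51→b20/s0 L1-HIT; vc=[]
#2 0x57→b21/s1 MISS; vc=[]
#3 0x50→b20/s0 L1-HIT; vc=[]
#4 0x52→b20/s0 L1-HIT; vc=[]
#5 0x50→b20/s0 L1-HIT; vc=[]
#6 0x55→b21/s1 L1-HIT; vc=[]
#7 0x44→b17/s1 MISS; vc=[21]
#8 0x67→b25/s1 MISS; vc=[21,17]
#9 0x14→b5/s1 MISS; vc=[21,17,25]
#10 0x26→b9/s1 MISS; vc=[21,17,25,5]
#11 0x15→b5/s1 VC-HIT; vc=[21,17,25,9]
#12 0x10→b4/s0 MISS; vc=[17,25,9,20]
#13 0x22→b8/s0 MISS; vc=[25,9,20,4]
#14 0x12→b4/s0 VC-HIT; vc=[25,9,20,8]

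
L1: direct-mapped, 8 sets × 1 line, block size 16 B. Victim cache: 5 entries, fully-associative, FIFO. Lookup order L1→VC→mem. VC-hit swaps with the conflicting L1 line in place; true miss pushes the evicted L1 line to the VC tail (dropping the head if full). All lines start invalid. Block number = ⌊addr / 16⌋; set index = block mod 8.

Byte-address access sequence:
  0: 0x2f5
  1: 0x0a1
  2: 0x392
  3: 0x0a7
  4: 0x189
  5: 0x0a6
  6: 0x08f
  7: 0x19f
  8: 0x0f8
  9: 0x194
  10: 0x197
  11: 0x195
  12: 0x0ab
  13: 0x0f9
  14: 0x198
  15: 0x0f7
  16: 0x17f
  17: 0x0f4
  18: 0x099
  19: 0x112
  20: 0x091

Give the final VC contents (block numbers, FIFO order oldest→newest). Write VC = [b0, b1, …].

VC = [57, 47, 23, 25, 17]

0: 0x2f5 (blk 47, set 7) → MISS  vc=[]
1: 0xa1 (blk 10, set 2) → MISS  vc=[]
2: 0x392 (blk 57, set 1) → MISS  vc=[]
3: 0xa7 (blk 10, set 2) → L1-HIT  vc=[]
4: 0x189 (blk 24, set 0) → MISS  vc=[]
5: 0xa6 (blk 10, set 2) → L1-HIT  vc=[]
6: 0x8f (blk 8, set 0) → MISS  vc=[24]
7: 0x19f (blk 25, set 1) → MISS  vc=[24, 57]
8: 0xf8 (blk 15, set 7) → MISS  vc=[24, 57, 47]
9: 0x194 (blk 25, set 1) → L1-HIT  vc=[24, 57, 47]
10: 0x197 (blk 25, set 1) → L1-HIT  vc=[24, 57, 47]
11: 0x195 (blk 25, set 1) → L1-HIT  vc=[24, 57, 47]
12: 0xab (blk 10, set 2) → L1-HIT  vc=[24, 57, 47]
13: 0xf9 (blk 15, set 7) → L1-HIT  vc=[24, 57, 47]
14: 0x198 (blk 25, set 1) → L1-HIT  vc=[24, 57, 47]
15: 0xf7 (blk 15, set 7) → L1-HIT  vc=[24, 57, 47]
16: 0x17f (blk 23, set 7) → MISS  vc=[24, 57, 47, 15]
17: 0xf4 (blk 15, set 7) → VC-HIT  vc=[24, 57, 47, 23]
18: 0x99 (blk 9, set 1) → MISS  vc=[24, 57, 47, 23, 25]
19: 0x112 (blk 17, set 1) → MISS  vc=[57, 47, 23, 25, 9]
20: 0x91 (blk 9, set 1) → VC-HIT  vc=[57, 47, 23, 25, 17]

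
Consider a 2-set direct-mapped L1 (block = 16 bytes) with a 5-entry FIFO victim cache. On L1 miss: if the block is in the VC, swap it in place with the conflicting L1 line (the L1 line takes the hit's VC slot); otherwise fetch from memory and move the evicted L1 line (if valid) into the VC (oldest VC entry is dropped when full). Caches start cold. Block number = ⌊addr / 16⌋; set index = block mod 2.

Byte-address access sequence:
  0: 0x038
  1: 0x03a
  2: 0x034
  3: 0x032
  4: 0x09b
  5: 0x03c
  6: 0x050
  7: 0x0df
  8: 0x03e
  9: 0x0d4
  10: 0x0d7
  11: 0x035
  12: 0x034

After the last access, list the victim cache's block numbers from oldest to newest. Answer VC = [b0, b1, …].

VC = [9, 13, 5]

#0 0x38→b3/s1 MISS; vc=[]
#1 0x3a→b3/s1 L1-HIT; vc=[]
#2 0x34→b3/s1 L1-HIT; vc=[]
#3 0x32→b3/s1 L1-HIT; vc=[]
#4 0x9b→b9/s1 MISS; vc=[3]
#5 0x3c→b3/s1 VC-HIT; vc=[9]
#6 0x50→b5/s1 MISS; vc=[9,3]
#7 0xdf→b13/s1 MISS; vc=[9,3,5]
#8 0x3e→b3/s1 VC-HIT; vc=[9,13,5]
#9 0xd4→b13/s1 VC-HIT; vc=[9,3,5]
#10 0xd7→b13/s1 L1-HIT; vc=[9,3,5]
#11 0x35→b3/s1 VC-HIT; vc=[9,13,5]
#12 0x34→b3/s1 L1-HIT; vc=[9,13,5]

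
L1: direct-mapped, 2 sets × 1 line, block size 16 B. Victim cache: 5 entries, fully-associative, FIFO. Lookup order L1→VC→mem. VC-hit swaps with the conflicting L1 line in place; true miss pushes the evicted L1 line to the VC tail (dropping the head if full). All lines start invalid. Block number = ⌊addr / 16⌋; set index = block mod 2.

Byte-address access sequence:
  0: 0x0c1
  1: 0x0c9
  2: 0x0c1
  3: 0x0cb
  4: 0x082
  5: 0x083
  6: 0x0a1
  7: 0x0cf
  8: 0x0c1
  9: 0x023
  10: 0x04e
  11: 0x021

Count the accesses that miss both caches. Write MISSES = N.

#0 0xc1→b12/s0 MISS; vc=[]
#1 0xc9→b12/s0 L1-HIT; vc=[]
#2 0xc1→b12/s0 L1-HIT; vc=[]
#3 0xcb→b12/s0 L1-HIT; vc=[]
#4 0x82→b8/s0 MISS; vc=[12]
#5 0x83→b8/s0 L1-HIT; vc=[12]
#6 0xa1→b10/s0 MISS; vc=[12,8]
#7 0xcf→b12/s0 VC-HIT; vc=[10,8]
#8 0xc1→b12/s0 L1-HIT; vc=[10,8]
#9 0x23→b2/s0 MISS; vc=[10,8,12]
#10 0x4e→b4/s0 MISS; vc=[10,8,12,2]
#11 0x21→b2/s0 VC-HIT; vc=[10,8,12,4]

MISSES = 5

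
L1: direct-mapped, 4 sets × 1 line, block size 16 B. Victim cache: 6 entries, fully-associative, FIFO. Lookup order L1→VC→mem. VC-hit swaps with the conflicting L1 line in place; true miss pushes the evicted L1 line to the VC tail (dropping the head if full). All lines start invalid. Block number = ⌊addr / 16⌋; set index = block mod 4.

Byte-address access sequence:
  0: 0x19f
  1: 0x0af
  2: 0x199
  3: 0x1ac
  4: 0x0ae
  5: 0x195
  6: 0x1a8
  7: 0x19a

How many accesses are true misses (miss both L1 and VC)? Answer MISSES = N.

MISSES = 3

0: 0x19f (blk 25, set 1) → MISS  vc=[]
1: 0xaf (blk 10, set 2) → MISS  vc=[]
2: 0x199 (blk 25, set 1) → L1-HIT  vc=[]
3: 0x1ac (blk 26, set 2) → MISS  vc=[10]
4: 0xae (blk 10, set 2) → VC-HIT  vc=[26]
5: 0x195 (blk 25, set 1) → L1-HIT  vc=[26]
6: 0x1a8 (blk 26, set 2) → VC-HIT  vc=[10]
7: 0x19a (blk 25, set 1) → L1-HIT  vc=[10]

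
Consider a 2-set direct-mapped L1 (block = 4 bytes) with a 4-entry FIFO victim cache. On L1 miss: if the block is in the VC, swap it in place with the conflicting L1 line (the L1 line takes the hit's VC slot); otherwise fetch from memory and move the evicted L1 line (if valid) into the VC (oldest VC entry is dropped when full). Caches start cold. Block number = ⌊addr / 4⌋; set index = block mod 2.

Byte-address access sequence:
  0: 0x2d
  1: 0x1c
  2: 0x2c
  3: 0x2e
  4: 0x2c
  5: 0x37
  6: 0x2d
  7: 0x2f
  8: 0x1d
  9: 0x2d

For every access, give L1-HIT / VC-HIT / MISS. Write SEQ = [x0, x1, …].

0: 0x2d (blk 11, set 1) → MISS  vc=[]
1: 0x1c (blk 7, set 1) → MISS  vc=[11]
2: 0x2c (blk 11, set 1) → VC-HIT  vc=[7]
3: 0x2e (blk 11, set 1) → L1-HIT  vc=[7]
4: 0x2c (blk 11, set 1) → L1-HIT  vc=[7]
5: 0x37 (blk 13, set 1) → MISS  vc=[7, 11]
6: 0x2d (blk 11, set 1) → VC-HIT  vc=[7, 13]
7: 0x2f (blk 11, set 1) → L1-HIT  vc=[7, 13]
8: 0x1d (blk 7, set 1) → VC-HIT  vc=[11, 13]
9: 0x2d (blk 11, set 1) → VC-HIT  vc=[7, 13]

SEQ = [MISS, MISS, VC-HIT, L1-HIT, L1-HIT, MISS, VC-HIT, L1-HIT, VC-HIT, VC-HIT]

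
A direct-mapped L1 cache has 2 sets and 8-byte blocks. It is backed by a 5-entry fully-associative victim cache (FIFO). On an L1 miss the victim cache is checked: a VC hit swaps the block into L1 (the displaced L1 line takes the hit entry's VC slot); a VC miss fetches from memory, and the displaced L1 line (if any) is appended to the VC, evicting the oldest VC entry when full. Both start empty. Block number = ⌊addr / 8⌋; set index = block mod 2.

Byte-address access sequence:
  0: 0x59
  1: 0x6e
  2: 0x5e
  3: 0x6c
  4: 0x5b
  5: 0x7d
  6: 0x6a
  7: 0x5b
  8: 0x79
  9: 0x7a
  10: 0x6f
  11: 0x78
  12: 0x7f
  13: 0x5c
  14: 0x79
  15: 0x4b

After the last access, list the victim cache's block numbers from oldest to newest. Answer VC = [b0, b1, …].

  [0] addr=0x59 blk=11 s=1: MISS | VC []
  [1] addr=0x6e blk=13 s=1: MISS | VC [11]
  [2] addr=0x5e blk=11 s=1: VC-HIT | VC [13]
  [3] addr=0x6c blk=13 s=1: VC-HIT | VC [11]
  [4] addr=0x5b blk=11 s=1: VC-HIT | VC [13]
  [5] addr=0x7d blk=15 s=1: MISS | VC [13, 11]
  [6] addr=0x6a blk=13 s=1: VC-HIT | VC [15, 11]
  [7] addr=0x5b blk=11 s=1: VC-HIT | VC [15, 13]
  [8] addr=0x79 blk=15 s=1: VC-HIT | VC [11, 13]
  [9] addr=0x7a blk=15 s=1: L1-HIT | VC [11, 13]
  [10] addr=0x6f blk=13 s=1: VC-HIT | VC [11, 15]
  [11] addr=0x78 blk=15 s=1: VC-HIT | VC [11, 13]
  [12] addr=0x7f blk=15 s=1: L1-HIT | VC [11, 13]
  [13] addr=0x5c blk=11 s=1: VC-HIT | VC [15, 13]
  [14] addr=0x79 blk=15 s=1: VC-HIT | VC [11, 13]
  [15] addr=0x4b blk=9 s=1: MISS | VC [11, 13, 15]

VC = [11, 13, 15]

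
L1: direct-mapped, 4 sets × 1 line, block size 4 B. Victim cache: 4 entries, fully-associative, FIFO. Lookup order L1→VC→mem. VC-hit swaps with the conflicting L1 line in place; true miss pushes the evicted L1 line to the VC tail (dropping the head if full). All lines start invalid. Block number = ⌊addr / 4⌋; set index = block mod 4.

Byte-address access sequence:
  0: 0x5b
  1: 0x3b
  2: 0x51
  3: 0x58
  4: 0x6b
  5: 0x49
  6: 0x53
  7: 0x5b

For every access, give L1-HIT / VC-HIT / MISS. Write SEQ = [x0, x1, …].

SEQ = [MISS, MISS, MISS, VC-HIT, MISS, MISS, L1-HIT, VC-HIT]

  [0] addr=0x5b blk=22 s=2: MISS | VC []
  [1] addr=0x3b blk=14 s=2: MISS | VC [22]
  [2] addr=0x51 blk=20 s=0: MISS | VC [22]
  [3] addr=0x58 blk=22 s=2: VC-HIT | VC [14]
  [4] addr=0x6b blk=26 s=2: MISS | VC [14, 22]
  [5] addr=0x49 blk=18 s=2: MISS | VC [14, 22, 26]
  [6] addr=0x53 blk=20 s=0: L1-HIT | VC [14, 22, 26]
  [7] addr=0x5b blk=22 s=2: VC-HIT | VC [14, 18, 26]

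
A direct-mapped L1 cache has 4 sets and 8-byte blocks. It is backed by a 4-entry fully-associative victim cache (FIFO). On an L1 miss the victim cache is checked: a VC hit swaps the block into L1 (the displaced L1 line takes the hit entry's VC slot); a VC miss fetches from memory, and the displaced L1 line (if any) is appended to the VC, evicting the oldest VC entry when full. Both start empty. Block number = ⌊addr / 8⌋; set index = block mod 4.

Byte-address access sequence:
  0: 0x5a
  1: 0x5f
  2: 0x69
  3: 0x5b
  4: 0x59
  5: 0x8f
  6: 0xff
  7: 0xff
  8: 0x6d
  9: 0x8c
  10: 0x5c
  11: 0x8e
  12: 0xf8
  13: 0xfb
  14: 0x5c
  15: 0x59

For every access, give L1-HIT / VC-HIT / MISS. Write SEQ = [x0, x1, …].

SEQ = [MISS, L1-HIT, MISS, L1-HIT, L1-HIT, MISS, MISS, L1-HIT, VC-HIT, VC-HIT, VC-HIT, L1-HIT, VC-HIT, L1-HIT, VC-HIT, L1-HIT]

0: 0x5a (blk 11, set 3) → MISS  vc=[]
1: 0x5f (blk 11, set 3) → L1-HIT  vc=[]
2: 0x69 (blk 13, set 1) → MISS  vc=[]
3: 0x5b (blk 11, set 3) → L1-HIT  vc=[]
4: 0x59 (blk 11, set 3) → L1-HIT  vc=[]
5: 0x8f (blk 17, set 1) → MISS  vc=[13]
6: 0xff (blk 31, set 3) → MISS  vc=[13, 11]
7: 0xff (blk 31, set 3) → L1-HIT  vc=[13, 11]
8: 0x6d (blk 13, set 1) → VC-HIT  vc=[17, 11]
9: 0x8c (blk 17, set 1) → VC-HIT  vc=[13, 11]
10: 0x5c (blk 11, set 3) → VC-HIT  vc=[13, 31]
11: 0x8e (blk 17, set 1) → L1-HIT  vc=[13, 31]
12: 0xf8 (blk 31, set 3) → VC-HIT  vc=[13, 11]
13: 0xfb (blk 31, set 3) → L1-HIT  vc=[13, 11]
14: 0x5c (blk 11, set 3) → VC-HIT  vc=[13, 31]
15: 0x59 (blk 11, set 3) → L1-HIT  vc=[13, 31]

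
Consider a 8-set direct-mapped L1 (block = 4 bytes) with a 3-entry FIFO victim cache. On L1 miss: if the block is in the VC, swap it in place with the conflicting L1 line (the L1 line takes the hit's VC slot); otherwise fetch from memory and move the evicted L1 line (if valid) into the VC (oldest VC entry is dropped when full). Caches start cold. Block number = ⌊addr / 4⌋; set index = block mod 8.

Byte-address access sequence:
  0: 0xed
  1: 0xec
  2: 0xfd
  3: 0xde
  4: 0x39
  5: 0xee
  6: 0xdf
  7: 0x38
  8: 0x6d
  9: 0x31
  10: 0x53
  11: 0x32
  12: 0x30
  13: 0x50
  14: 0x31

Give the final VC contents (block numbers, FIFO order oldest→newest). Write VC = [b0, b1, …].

VC = [63, 59, 20]

#0 0xed→b59/s3 MISS; vc=[]
#1 0xec→b59/s3 L1-HIT; vc=[]
#2 0xfd→b63/s7 MISS; vc=[]
#3 0xde→b55/s7 MISS; vc=[63]
#4 0x39→b14/s6 MISS; vc=[63]
#5 0xee→b59/s3 L1-HIT; vc=[63]
#6 0xdf→b55/s7 L1-HIT; vc=[63]
#7 0x38→b14/s6 L1-HIT; vc=[63]
#8 0x6d→b27/s3 MISS; vc=[63,59]
#9 0x31→b12/s4 MISS; vc=[63,59]
#10 0x53→b20/s4 MISS; vc=[63,59,12]
#11 0x32→b12/s4 VC-HIT; vc=[63,59,20]
#12 0x30→b12/s4 L1-HIT; vc=[63,59,20]
#13 0x50→b20/s4 VC-HIT; vc=[63,59,12]
#14 0x31→b12/s4 VC-HIT; vc=[63,59,20]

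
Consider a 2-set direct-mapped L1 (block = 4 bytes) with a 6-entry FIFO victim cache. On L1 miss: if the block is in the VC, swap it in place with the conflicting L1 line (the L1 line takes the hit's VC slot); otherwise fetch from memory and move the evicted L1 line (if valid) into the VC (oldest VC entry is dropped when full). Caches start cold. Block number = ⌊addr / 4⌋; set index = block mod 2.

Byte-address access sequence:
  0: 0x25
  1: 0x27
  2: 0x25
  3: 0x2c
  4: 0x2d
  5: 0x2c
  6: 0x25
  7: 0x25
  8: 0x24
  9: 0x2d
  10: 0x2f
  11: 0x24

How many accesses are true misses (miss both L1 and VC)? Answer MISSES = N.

#0 0x25→b9/s1 MISS; vc=[]
#1 0x27→b9/s1 L1-HIT; vc=[]
#2 0x25→b9/s1 L1-HIT; vc=[]
#3 0x2c→b11/s1 MISS; vc=[9]
#4 0x2d→b11/s1 L1-HIT; vc=[9]
#5 0x2c→b11/s1 L1-HIT; vc=[9]
#6 0x25→b9/s1 VC-HIT; vc=[11]
#7 0x25→b9/s1 L1-HIT; vc=[11]
#8 0x24→b9/s1 L1-HIT; vc=[11]
#9 0x2d→b11/s1 VC-HIT; vc=[9]
#10 0x2f→b11/s1 L1-HIT; vc=[9]
#11 0x24→b9/s1 VC-HIT; vc=[11]

MISSES = 2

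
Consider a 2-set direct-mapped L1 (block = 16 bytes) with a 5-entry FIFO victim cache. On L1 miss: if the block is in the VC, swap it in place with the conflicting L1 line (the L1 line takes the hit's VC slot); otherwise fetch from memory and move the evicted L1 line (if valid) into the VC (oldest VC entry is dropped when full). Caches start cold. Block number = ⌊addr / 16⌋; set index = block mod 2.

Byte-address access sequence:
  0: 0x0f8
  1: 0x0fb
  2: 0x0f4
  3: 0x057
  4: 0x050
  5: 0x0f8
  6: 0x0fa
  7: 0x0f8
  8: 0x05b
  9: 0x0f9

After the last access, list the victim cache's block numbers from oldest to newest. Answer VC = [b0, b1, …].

VC = [5]

  [0] addr=0xf8 blk=15 s=1: MISS | VC []
  [1] addr=0xfb blk=15 s=1: L1-HIT | VC []
  [2] addr=0xf4 blk=15 s=1: L1-HIT | VC []
  [3] addr=0x57 blk=5 s=1: MISS | VC [15]
  [4] addr=0x50 blk=5 s=1: L1-HIT | VC [15]
  [5] addr=0xf8 blk=15 s=1: VC-HIT | VC [5]
  [6] addr=0xfa blk=15 s=1: L1-HIT | VC [5]
  [7] addr=0xf8 blk=15 s=1: L1-HIT | VC [5]
  [8] addr=0x5b blk=5 s=1: VC-HIT | VC [15]
  [9] addr=0xf9 blk=15 s=1: VC-HIT | VC [5]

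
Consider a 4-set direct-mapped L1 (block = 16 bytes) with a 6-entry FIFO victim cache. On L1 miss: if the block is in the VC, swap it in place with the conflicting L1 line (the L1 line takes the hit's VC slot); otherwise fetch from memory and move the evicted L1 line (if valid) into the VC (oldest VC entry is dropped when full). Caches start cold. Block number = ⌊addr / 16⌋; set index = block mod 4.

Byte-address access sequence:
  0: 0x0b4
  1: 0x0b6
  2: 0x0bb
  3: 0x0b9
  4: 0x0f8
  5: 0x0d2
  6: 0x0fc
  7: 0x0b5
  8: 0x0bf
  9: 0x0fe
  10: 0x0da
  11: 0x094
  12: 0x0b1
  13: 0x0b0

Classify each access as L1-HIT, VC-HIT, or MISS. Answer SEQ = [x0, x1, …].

  [0] addr=0xb4 blk=11 s=3: MISS | VC []
  [1] addr=0xb6 blk=11 s=3: L1-HIT | VC []
  [2] addr=0xbb blk=11 s=3: L1-HIT | VC []
  [3] addr=0xb9 blk=11 s=3: L1-HIT | VC []
  [4] addr=0xf8 blk=15 s=3: MISS | VC [11]
  [5] addr=0xd2 blk=13 s=1: MISS | VC [11]
  [6] addr=0xfc blk=15 s=3: L1-HIT | VC [11]
  [7] addr=0xb5 blk=11 s=3: VC-HIT | VC [15]
  [8] addr=0xbf blk=11 s=3: L1-HIT | VC [15]
  [9] addr=0xfe blk=15 s=3: VC-HIT | VC [11]
  [10] addr=0xda blk=13 s=1: L1-HIT | VC [11]
  [11] addr=0x94 blk=9 s=1: MISS | VC [11, 13]
  [12] addr=0xb1 blk=11 s=3: VC-HIT | VC [15, 13]
  [13] addr=0xb0 blk=11 s=3: L1-HIT | VC [15, 13]

SEQ = [MISS, L1-HIT, L1-HIT, L1-HIT, MISS, MISS, L1-HIT, VC-HIT, L1-HIT, VC-HIT, L1-HIT, MISS, VC-HIT, L1-HIT]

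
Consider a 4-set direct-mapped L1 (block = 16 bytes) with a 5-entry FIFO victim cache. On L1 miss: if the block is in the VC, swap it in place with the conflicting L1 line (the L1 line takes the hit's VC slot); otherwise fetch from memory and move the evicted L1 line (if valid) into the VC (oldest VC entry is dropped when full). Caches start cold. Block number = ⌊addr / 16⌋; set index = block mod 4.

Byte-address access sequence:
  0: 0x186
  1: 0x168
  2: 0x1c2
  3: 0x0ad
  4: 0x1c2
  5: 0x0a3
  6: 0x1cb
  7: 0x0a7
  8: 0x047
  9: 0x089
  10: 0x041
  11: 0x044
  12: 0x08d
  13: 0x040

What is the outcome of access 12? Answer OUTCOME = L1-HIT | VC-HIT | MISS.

OUTCOME = VC-HIT

0: 0x186 (blk 24, set 0) → MISS  vc=[]
1: 0x168 (blk 22, set 2) → MISS  vc=[]
2: 0x1c2 (blk 28, set 0) → MISS  vc=[24]
3: 0xad (blk 10, set 2) → MISS  vc=[24, 22]
4: 0x1c2 (blk 28, set 0) → L1-HIT  vc=[24, 22]
5: 0xa3 (blk 10, set 2) → L1-HIT  vc=[24, 22]
6: 0x1cb (blk 28, set 0) → L1-HIT  vc=[24, 22]
7: 0xa7 (blk 10, set 2) → L1-HIT  vc=[24, 22]
8: 0x47 (blk 4, set 0) → MISS  vc=[24, 22, 28]
9: 0x89 (blk 8, set 0) → MISS  vc=[24, 22, 28, 4]
10: 0x41 (blk 4, set 0) → VC-HIT  vc=[24, 22, 28, 8]
11: 0x44 (blk 4, set 0) → L1-HIT  vc=[24, 22, 28, 8]
12: 0x8d (blk 8, set 0) → VC-HIT  vc=[24, 22, 28, 4]
13: 0x40 (blk 4, set 0) → VC-HIT  vc=[24, 22, 28, 8]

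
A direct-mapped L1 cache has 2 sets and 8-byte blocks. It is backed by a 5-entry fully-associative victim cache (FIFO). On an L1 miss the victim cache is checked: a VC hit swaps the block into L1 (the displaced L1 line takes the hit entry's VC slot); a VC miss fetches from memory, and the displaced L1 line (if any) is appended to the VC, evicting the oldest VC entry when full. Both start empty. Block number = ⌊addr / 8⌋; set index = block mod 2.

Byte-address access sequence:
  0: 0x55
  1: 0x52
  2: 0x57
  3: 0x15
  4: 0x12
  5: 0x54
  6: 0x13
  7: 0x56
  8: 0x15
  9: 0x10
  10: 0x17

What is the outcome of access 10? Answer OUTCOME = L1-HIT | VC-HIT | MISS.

OUTCOME = L1-HIT

#0 0x55→b10/s0 MISS; vc=[]
#1 0x52→b10/s0 L1-HIT; vc=[]
#2 0x57→b10/s0 L1-HIT; vc=[]
#3 0x15→b2/s0 MISS; vc=[10]
#4 0x12→b2/s0 L1-HIT; vc=[10]
#5 0x54→b10/s0 VC-HIT; vc=[2]
#6 0x13→b2/s0 VC-HIT; vc=[10]
#7 0x56→b10/s0 VC-HIT; vc=[2]
#8 0x15→b2/s0 VC-HIT; vc=[10]
#9 0x10→b2/s0 L1-HIT; vc=[10]
#10 0x17→b2/s0 L1-HIT; vc=[10]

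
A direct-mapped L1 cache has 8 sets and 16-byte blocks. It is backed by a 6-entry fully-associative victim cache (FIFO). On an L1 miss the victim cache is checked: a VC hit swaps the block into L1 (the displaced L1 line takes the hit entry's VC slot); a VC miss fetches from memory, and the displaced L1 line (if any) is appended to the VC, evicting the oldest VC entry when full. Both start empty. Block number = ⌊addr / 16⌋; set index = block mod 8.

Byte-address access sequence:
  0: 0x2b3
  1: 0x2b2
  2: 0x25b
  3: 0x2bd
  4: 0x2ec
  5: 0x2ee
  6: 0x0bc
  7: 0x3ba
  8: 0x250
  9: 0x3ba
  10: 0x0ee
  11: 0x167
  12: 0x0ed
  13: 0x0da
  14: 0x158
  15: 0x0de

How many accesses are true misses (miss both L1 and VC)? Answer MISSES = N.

MISSES = 9

#0 0x2b3→b43/s3 MISS; vc=[]
#1 0x2b2→b43/s3 L1-HIT; vc=[]
#2 0x25b→b37/s5 MISS; vc=[]
#3 0x2bd→b43/s3 L1-HIT; vc=[]
#4 0x2ec→b46/s6 MISS; vc=[]
#5 0x2ee→b46/s6 L1-HIT; vc=[]
#6 0xbc→b11/s3 MISS; vc=[43]
#7 0x3ba→b59/s3 MISS; vc=[43,11]
#8 0x250→b37/s5 L1-HIT; vc=[43,11]
#9 0x3ba→b59/s3 L1-HIT; vc=[43,11]
#10 0xee→b14/s6 MISS; vc=[43,11,46]
#11 0x167→b22/s6 MISS; vc=[43,11,46,14]
#12 0xed→b14/s6 VC-HIT; vc=[43,11,46,22]
#13 0xda→b13/s5 MISS; vc=[43,11,46,22,37]
#14 0x158→b21/s5 MISS; vc=[43,11,46,22,37,13]
#15 0xde→b13/s5 VC-HIT; vc=[43,11,46,22,37,21]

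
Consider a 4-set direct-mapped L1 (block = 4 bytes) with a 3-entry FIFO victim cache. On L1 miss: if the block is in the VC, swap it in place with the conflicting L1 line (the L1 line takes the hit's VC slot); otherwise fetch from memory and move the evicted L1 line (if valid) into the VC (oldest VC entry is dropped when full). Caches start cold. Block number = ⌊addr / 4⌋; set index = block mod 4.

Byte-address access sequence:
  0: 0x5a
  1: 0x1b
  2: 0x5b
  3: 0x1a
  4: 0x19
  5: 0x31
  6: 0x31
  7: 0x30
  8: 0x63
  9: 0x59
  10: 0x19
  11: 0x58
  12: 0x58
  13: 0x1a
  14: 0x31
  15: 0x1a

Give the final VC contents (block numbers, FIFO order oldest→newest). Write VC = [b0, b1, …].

VC = [22, 24]

#0 0x5a→b22/s2 MISS; vc=[]
#1 0x1b→b6/s2 MISS; vc=[22]
#2 0x5b→b22/s2 VC-HIT; vc=[6]
#3 0x1a→b6/s2 VC-HIT; vc=[22]
#4 0x19→b6/s2 L1-HIT; vc=[22]
#5 0x31→b12/s0 MISS; vc=[22]
#6 0x31→b12/s0 L1-HIT; vc=[22]
#7 0x30→b12/s0 L1-HIT; vc=[22]
#8 0x63→b24/s0 MISS; vc=[22,12]
#9 0x59→b22/s2 VC-HIT; vc=[6,12]
#10 0x19→b6/s2 VC-HIT; vc=[22,12]
#11 0x58→b22/s2 VC-HIT; vc=[6,12]
#12 0x58→b22/s2 L1-HIT; vc=[6,12]
#13 0x1a→b6/s2 VC-HIT; vc=[22,12]
#14 0x31→b12/s0 VC-HIT; vc=[22,24]
#15 0x1a→b6/s2 L1-HIT; vc=[22,24]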